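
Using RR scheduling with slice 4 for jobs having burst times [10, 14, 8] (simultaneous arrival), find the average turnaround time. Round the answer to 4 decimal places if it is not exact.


Time quantum = 4
Execution trace:
  J1 runs 4 units, time = 4
  J2 runs 4 units, time = 8
  J3 runs 4 units, time = 12
  J1 runs 4 units, time = 16
  J2 runs 4 units, time = 20
  J3 runs 4 units, time = 24
  J1 runs 2 units, time = 26
  J2 runs 4 units, time = 30
  J2 runs 2 units, time = 32
Finish times: [26, 32, 24]
Average turnaround = 82/3 = 27.3333

27.3333


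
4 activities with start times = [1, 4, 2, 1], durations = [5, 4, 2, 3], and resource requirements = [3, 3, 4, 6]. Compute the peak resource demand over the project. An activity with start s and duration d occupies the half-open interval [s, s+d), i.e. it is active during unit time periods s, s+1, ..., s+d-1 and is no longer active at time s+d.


Each activity i is active on [start_i, start_i + duration_i).
Compute total resource usage per time slot:
  t=0: active resources = [], total = 0
  t=1: active resources = [3, 6], total = 9
  t=2: active resources = [3, 4, 6], total = 13
  t=3: active resources = [3, 4, 6], total = 13
  t=4: active resources = [3, 3], total = 6
  t=5: active resources = [3, 3], total = 6
  t=6: active resources = [3], total = 3
  t=7: active resources = [3], total = 3
Peak resource demand = 13

13


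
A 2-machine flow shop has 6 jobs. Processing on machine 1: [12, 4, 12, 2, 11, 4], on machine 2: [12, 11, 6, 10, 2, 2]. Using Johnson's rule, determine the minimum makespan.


Apply Johnson's rule:
  Group 1 (a <= b): [(4, 2, 10), (2, 4, 11), (1, 12, 12)]
  Group 2 (a > b): [(3, 12, 6), (5, 11, 2), (6, 4, 2)]
Optimal job order: [4, 2, 1, 3, 5, 6]
Schedule:
  Job 4: M1 done at 2, M2 done at 12
  Job 2: M1 done at 6, M2 done at 23
  Job 1: M1 done at 18, M2 done at 35
  Job 3: M1 done at 30, M2 done at 41
  Job 5: M1 done at 41, M2 done at 43
  Job 6: M1 done at 45, M2 done at 47
Makespan = 47

47


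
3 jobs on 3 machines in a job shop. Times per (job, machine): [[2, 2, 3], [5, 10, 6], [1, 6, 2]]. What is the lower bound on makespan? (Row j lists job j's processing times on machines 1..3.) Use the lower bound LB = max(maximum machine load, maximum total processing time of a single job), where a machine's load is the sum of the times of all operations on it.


Machine loads:
  Machine 1: 2 + 5 + 1 = 8
  Machine 2: 2 + 10 + 6 = 18
  Machine 3: 3 + 6 + 2 = 11
Max machine load = 18
Job totals:
  Job 1: 7
  Job 2: 21
  Job 3: 9
Max job total = 21
Lower bound = max(18, 21) = 21

21


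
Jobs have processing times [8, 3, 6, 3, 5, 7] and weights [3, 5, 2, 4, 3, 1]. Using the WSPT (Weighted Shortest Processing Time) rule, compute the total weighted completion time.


Compute p/w ratios and sort ascending (WSPT): [(3, 5), (3, 4), (5, 3), (8, 3), (6, 2), (7, 1)]
Compute weighted completion times:
  Job (p=3,w=5): C=3, w*C=5*3=15
  Job (p=3,w=4): C=6, w*C=4*6=24
  Job (p=5,w=3): C=11, w*C=3*11=33
  Job (p=8,w=3): C=19, w*C=3*19=57
  Job (p=6,w=2): C=25, w*C=2*25=50
  Job (p=7,w=1): C=32, w*C=1*32=32
Total weighted completion time = 211

211


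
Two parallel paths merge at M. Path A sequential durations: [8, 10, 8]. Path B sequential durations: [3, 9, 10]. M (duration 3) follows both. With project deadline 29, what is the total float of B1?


Forward pass: ES(B1) = sum of predecessors on chain B = 0
EF = ES + duration = 0 + 3 = 3
Backward pass: LF(M) = deadline = 29; LS(M) = 29 - 3 = 26
LF(B1) = LS(M) - sum(successors on chain B) = 26 - 19 = 7
LS = LF - duration = 7 - 3 = 4
Total float = LS - ES = 4 - 0 = 4

4


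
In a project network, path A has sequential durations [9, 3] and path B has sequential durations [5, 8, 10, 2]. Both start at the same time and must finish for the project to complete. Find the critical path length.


Path A total = 9 + 3 = 12
Path B total = 5 + 8 + 10 + 2 = 25
Critical path = longest path = max(12, 25) = 25

25


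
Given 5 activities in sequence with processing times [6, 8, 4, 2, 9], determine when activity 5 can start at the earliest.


Activity 5 starts after activities 1 through 4 complete.
Predecessor durations: [6, 8, 4, 2]
ES = 6 + 8 + 4 + 2 = 20

20


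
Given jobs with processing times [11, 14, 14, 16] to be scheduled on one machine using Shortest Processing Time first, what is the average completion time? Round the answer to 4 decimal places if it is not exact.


Sort jobs by processing time (SPT order): [11, 14, 14, 16]
Compute completion times sequentially:
  Job 1: processing = 11, completes at 11
  Job 2: processing = 14, completes at 25
  Job 3: processing = 14, completes at 39
  Job 4: processing = 16, completes at 55
Sum of completion times = 130
Average completion time = 130/4 = 32.5

32.5


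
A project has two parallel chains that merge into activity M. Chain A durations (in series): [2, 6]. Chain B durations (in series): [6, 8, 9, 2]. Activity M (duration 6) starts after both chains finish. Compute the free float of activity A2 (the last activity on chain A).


ES(A2) = sum of predecessors on chain A = 2
EF(A2) = ES + duration = 2 + 6 = 8
Successor of A2 is M. ES(M) = max(sum(A), sum(B)) = max(8, 25) = 25
Free float = ES(successor) - EF(current) = 25 - 8 = 17

17


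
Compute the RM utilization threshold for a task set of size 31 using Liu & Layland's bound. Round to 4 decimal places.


Compute 2^(1/31) = 1.0226114356
Subtract 1: 1.0226114356 - 1 = 0.0226114356
Multiply by n: 31 * 0.0226114356 = 0.7009545036
Round to 4 dp: 0.7010

0.7010


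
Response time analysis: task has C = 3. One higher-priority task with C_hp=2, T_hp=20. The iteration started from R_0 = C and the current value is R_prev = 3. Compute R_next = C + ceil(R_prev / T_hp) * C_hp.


R_next = C + ceil(R_prev / T_hp) * C_hp
ceil(3 / 20) = ceil(0.15) = 1
Interference = 1 * 2 = 2
R_next = 3 + 2 = 5

5


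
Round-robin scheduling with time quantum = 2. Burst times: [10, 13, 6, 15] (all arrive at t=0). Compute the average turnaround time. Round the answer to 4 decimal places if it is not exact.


Time quantum = 2
Execution trace:
  J1 runs 2 units, time = 2
  J2 runs 2 units, time = 4
  J3 runs 2 units, time = 6
  J4 runs 2 units, time = 8
  J1 runs 2 units, time = 10
  J2 runs 2 units, time = 12
  J3 runs 2 units, time = 14
  J4 runs 2 units, time = 16
  J1 runs 2 units, time = 18
  J2 runs 2 units, time = 20
  J3 runs 2 units, time = 22
  J4 runs 2 units, time = 24
  J1 runs 2 units, time = 26
  J2 runs 2 units, time = 28
  J4 runs 2 units, time = 30
  J1 runs 2 units, time = 32
  J2 runs 2 units, time = 34
  J4 runs 2 units, time = 36
  J2 runs 2 units, time = 38
  J4 runs 2 units, time = 40
  J2 runs 1 units, time = 41
  J4 runs 2 units, time = 43
  J4 runs 1 units, time = 44
Finish times: [32, 41, 22, 44]
Average turnaround = 139/4 = 34.75

34.75


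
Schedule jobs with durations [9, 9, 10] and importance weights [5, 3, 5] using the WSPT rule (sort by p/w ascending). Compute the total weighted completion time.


Compute p/w ratios and sort ascending (WSPT): [(9, 5), (10, 5), (9, 3)]
Compute weighted completion times:
  Job (p=9,w=5): C=9, w*C=5*9=45
  Job (p=10,w=5): C=19, w*C=5*19=95
  Job (p=9,w=3): C=28, w*C=3*28=84
Total weighted completion time = 224

224


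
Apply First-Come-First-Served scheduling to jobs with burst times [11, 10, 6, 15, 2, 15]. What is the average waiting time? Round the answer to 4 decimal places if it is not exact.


FCFS order (as given): [11, 10, 6, 15, 2, 15]
Waiting times:
  Job 1: wait = 0
  Job 2: wait = 11
  Job 3: wait = 21
  Job 4: wait = 27
  Job 5: wait = 42
  Job 6: wait = 44
Sum of waiting times = 145
Average waiting time = 145/6 = 24.1667

24.1667


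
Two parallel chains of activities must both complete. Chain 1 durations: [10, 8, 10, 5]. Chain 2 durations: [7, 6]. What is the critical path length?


Path A total = 10 + 8 + 10 + 5 = 33
Path B total = 7 + 6 = 13
Critical path = longest path = max(33, 13) = 33

33


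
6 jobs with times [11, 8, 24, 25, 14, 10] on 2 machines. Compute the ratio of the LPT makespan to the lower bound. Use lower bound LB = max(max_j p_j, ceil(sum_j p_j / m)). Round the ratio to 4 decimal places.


LPT order: [25, 24, 14, 11, 10, 8]
Machine loads after assignment: [46, 46]
LPT makespan = 46
Lower bound = max(max_job, ceil(total/2)) = max(25, 46) = 46
Ratio = 46 / 46 = 1.0

1.0


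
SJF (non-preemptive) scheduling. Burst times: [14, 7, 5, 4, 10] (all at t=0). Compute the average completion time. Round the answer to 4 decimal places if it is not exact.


SJF order (ascending): [4, 5, 7, 10, 14]
Completion times:
  Job 1: burst=4, C=4
  Job 2: burst=5, C=9
  Job 3: burst=7, C=16
  Job 4: burst=10, C=26
  Job 5: burst=14, C=40
Average completion = 95/5 = 19.0

19.0


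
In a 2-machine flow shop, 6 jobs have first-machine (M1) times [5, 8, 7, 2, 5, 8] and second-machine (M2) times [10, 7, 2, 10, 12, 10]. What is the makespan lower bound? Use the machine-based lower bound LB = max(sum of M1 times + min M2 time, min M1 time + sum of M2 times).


LB1 = sum(M1 times) + min(M2 times) = 35 + 2 = 37
LB2 = min(M1 times) + sum(M2 times) = 2 + 51 = 53
Lower bound = max(LB1, LB2) = max(37, 53) = 53

53


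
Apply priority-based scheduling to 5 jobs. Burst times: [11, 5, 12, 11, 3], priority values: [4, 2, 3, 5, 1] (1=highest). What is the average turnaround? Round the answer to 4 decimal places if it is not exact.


Sort by priority (ascending = highest first):
Order: [(1, 3), (2, 5), (3, 12), (4, 11), (5, 11)]
Completion times:
  Priority 1, burst=3, C=3
  Priority 2, burst=5, C=8
  Priority 3, burst=12, C=20
  Priority 4, burst=11, C=31
  Priority 5, burst=11, C=42
Average turnaround = 104/5 = 20.8

20.8


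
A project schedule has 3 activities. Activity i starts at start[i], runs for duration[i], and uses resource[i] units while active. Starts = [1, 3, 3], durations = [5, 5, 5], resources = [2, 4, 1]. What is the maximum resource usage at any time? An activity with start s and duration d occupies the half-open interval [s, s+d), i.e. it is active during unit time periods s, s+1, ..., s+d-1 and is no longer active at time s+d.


Each activity i is active on [start_i, start_i + duration_i).
Compute total resource usage per time slot:
  t=0: active resources = [], total = 0
  t=1: active resources = [2], total = 2
  t=2: active resources = [2], total = 2
  t=3: active resources = [2, 4, 1], total = 7
  t=4: active resources = [2, 4, 1], total = 7
  t=5: active resources = [2, 4, 1], total = 7
  t=6: active resources = [4, 1], total = 5
  t=7: active resources = [4, 1], total = 5
Peak resource demand = 7

7


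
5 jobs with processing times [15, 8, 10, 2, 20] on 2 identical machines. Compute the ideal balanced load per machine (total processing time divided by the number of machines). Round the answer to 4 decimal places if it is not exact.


Total processing time = 15 + 8 + 10 + 2 + 20 = 55
Number of machines = 2
Ideal balanced load = 55 / 2 = 27.5

27.5


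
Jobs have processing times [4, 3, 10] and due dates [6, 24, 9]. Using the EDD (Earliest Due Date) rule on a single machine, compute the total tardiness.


Sort by due date (EDD order): [(4, 6), (10, 9), (3, 24)]
Compute completion times and tardiness:
  Job 1: p=4, d=6, C=4, tardiness=max(0,4-6)=0
  Job 2: p=10, d=9, C=14, tardiness=max(0,14-9)=5
  Job 3: p=3, d=24, C=17, tardiness=max(0,17-24)=0
Total tardiness = 5

5


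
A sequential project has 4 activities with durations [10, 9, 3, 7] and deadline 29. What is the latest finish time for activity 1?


LF(activity 1) = deadline - sum of successor durations
Successors: activities 2 through 4 with durations [9, 3, 7]
Sum of successor durations = 19
LF = 29 - 19 = 10

10


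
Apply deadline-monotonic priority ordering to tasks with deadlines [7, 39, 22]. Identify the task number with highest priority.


Sort tasks by relative deadline (ascending):
  Task 1: deadline = 7
  Task 3: deadline = 22
  Task 2: deadline = 39
Priority order (highest first): [1, 3, 2]
Highest priority task = 1

1


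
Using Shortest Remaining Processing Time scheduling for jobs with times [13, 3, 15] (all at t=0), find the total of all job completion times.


Since all jobs arrive at t=0, SRPT equals SPT ordering.
SPT order: [3, 13, 15]
Completion times:
  Job 1: p=3, C=3
  Job 2: p=13, C=16
  Job 3: p=15, C=31
Total completion time = 3 + 16 + 31 = 50

50


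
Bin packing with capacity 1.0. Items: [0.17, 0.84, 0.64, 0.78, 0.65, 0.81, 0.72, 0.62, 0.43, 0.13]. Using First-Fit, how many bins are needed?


Place items sequentially using First-Fit:
  Item 0.17 -> new Bin 1
  Item 0.84 -> new Bin 2
  Item 0.64 -> Bin 1 (now 0.81)
  Item 0.78 -> new Bin 3
  Item 0.65 -> new Bin 4
  Item 0.81 -> new Bin 5
  Item 0.72 -> new Bin 6
  Item 0.62 -> new Bin 7
  Item 0.43 -> new Bin 8
  Item 0.13 -> Bin 1 (now 0.94)
Total bins used = 8

8


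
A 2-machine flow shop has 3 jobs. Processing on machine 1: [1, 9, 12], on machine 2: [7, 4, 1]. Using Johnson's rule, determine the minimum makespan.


Apply Johnson's rule:
  Group 1 (a <= b): [(1, 1, 7)]
  Group 2 (a > b): [(2, 9, 4), (3, 12, 1)]
Optimal job order: [1, 2, 3]
Schedule:
  Job 1: M1 done at 1, M2 done at 8
  Job 2: M1 done at 10, M2 done at 14
  Job 3: M1 done at 22, M2 done at 23
Makespan = 23

23


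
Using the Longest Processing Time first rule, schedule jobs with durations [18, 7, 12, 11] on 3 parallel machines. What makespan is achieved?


Sort jobs in decreasing order (LPT): [18, 12, 11, 7]
Assign each job to the least loaded machine:
  Machine 1: jobs [18], load = 18
  Machine 2: jobs [12], load = 12
  Machine 3: jobs [11, 7], load = 18
Makespan = max load = 18

18


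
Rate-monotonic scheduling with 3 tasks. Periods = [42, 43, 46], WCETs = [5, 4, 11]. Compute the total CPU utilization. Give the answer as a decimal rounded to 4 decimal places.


Compute individual utilizations (exact fractions):
  Task 1: C/T = 5/42 (approx. 0.119)
  Task 2: C/T = 4/43 (approx. 0.093)
  Task 3: C/T = 11/46 (approx. 0.2391)
Total utilization U = 5/42 + 4/43 + 11/46 = 9371/20769
Rounded to 4 decimal places: U = 0.4512
RM (Liu & Layland) bound for 3 tasks = 0.779763; compare with U = 9371/20769 (approx. 0.451201)
U <= bound, so schedulable by RM sufficient condition.

0.4512


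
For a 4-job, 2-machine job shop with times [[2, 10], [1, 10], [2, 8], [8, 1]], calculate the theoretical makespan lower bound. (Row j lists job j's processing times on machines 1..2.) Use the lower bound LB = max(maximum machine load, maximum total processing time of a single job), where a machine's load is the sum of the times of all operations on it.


Machine loads:
  Machine 1: 2 + 1 + 2 + 8 = 13
  Machine 2: 10 + 10 + 8 + 1 = 29
Max machine load = 29
Job totals:
  Job 1: 12
  Job 2: 11
  Job 3: 10
  Job 4: 9
Max job total = 12
Lower bound = max(29, 12) = 29

29


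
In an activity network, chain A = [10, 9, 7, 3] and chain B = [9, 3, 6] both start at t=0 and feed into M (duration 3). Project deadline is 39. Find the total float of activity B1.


Forward pass: ES(B1) = sum of predecessors on chain B = 0
EF = ES + duration = 0 + 9 = 9
Backward pass: LF(M) = deadline = 39; LS(M) = 39 - 3 = 36
LF(B1) = LS(M) - sum(successors on chain B) = 36 - 9 = 27
LS = LF - duration = 27 - 9 = 18
Total float = LS - ES = 18 - 0 = 18

18


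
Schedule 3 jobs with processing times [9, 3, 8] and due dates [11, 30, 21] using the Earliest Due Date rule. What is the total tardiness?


Sort by due date (EDD order): [(9, 11), (8, 21), (3, 30)]
Compute completion times and tardiness:
  Job 1: p=9, d=11, C=9, tardiness=max(0,9-11)=0
  Job 2: p=8, d=21, C=17, tardiness=max(0,17-21)=0
  Job 3: p=3, d=30, C=20, tardiness=max(0,20-30)=0
Total tardiness = 0

0


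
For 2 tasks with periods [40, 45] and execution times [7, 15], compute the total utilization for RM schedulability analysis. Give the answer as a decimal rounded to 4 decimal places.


Compute individual utilizations (exact fractions):
  Task 1: C/T = 7/40 (approx. 0.175)
  Task 2: C/T = 15/45 = 1/3 (approx. 0.3333)
Total utilization U = 7/40 + 1/3 = 61/120
Rounded to 4 decimal places: U = 0.5083
RM (Liu & Layland) bound for 2 tasks = 0.828427; compare with U = 61/120 (approx. 0.508333)
U <= bound, so schedulable by RM sufficient condition.

0.5083


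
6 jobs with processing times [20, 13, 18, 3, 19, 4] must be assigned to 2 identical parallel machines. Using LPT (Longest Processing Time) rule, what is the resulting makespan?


Sort jobs in decreasing order (LPT): [20, 19, 18, 13, 4, 3]
Assign each job to the least loaded machine:
  Machine 1: jobs [20, 13, 4, 3], load = 40
  Machine 2: jobs [19, 18], load = 37
Makespan = max load = 40

40


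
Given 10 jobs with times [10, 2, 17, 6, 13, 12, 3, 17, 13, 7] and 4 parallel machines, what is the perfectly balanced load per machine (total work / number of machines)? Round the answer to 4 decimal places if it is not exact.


Total processing time = 10 + 2 + 17 + 6 + 13 + 12 + 3 + 17 + 13 + 7 = 100
Number of machines = 4
Ideal balanced load = 100 / 4 = 25.0

25.0


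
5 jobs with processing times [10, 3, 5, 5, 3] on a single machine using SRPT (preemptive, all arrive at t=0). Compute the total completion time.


Since all jobs arrive at t=0, SRPT equals SPT ordering.
SPT order: [3, 3, 5, 5, 10]
Completion times:
  Job 1: p=3, C=3
  Job 2: p=3, C=6
  Job 3: p=5, C=11
  Job 4: p=5, C=16
  Job 5: p=10, C=26
Total completion time = 3 + 6 + 11 + 16 + 26 = 62

62


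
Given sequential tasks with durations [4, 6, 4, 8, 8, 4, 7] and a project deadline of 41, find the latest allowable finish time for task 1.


LF(activity 1) = deadline - sum of successor durations
Successors: activities 2 through 7 with durations [6, 4, 8, 8, 4, 7]
Sum of successor durations = 37
LF = 41 - 37 = 4

4


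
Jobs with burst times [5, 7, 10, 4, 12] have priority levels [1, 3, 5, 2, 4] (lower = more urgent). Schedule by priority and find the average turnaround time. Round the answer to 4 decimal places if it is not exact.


Sort by priority (ascending = highest first):
Order: [(1, 5), (2, 4), (3, 7), (4, 12), (5, 10)]
Completion times:
  Priority 1, burst=5, C=5
  Priority 2, burst=4, C=9
  Priority 3, burst=7, C=16
  Priority 4, burst=12, C=28
  Priority 5, burst=10, C=38
Average turnaround = 96/5 = 19.2

19.2


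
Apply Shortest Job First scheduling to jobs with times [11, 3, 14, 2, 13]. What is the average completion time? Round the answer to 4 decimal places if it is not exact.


SJF order (ascending): [2, 3, 11, 13, 14]
Completion times:
  Job 1: burst=2, C=2
  Job 2: burst=3, C=5
  Job 3: burst=11, C=16
  Job 4: burst=13, C=29
  Job 5: burst=14, C=43
Average completion = 95/5 = 19.0

19.0


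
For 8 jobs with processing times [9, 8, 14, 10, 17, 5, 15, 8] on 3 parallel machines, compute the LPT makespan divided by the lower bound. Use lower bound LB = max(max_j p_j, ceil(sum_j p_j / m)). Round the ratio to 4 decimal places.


LPT order: [17, 15, 14, 10, 9, 8, 8, 5]
Machine loads after assignment: [25, 32, 29]
LPT makespan = 32
Lower bound = max(max_job, ceil(total/3)) = max(17, 29) = 29
Ratio = 32 / 29 = 1.1034

1.1034


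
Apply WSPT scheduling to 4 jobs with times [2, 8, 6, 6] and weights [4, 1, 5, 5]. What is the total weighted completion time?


Compute p/w ratios and sort ascending (WSPT): [(2, 4), (6, 5), (6, 5), (8, 1)]
Compute weighted completion times:
  Job (p=2,w=4): C=2, w*C=4*2=8
  Job (p=6,w=5): C=8, w*C=5*8=40
  Job (p=6,w=5): C=14, w*C=5*14=70
  Job (p=8,w=1): C=22, w*C=1*22=22
Total weighted completion time = 140

140


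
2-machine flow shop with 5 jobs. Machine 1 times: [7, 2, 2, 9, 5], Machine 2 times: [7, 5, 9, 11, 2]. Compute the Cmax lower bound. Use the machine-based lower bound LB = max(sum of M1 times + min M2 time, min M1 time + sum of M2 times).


LB1 = sum(M1 times) + min(M2 times) = 25 + 2 = 27
LB2 = min(M1 times) + sum(M2 times) = 2 + 34 = 36
Lower bound = max(LB1, LB2) = max(27, 36) = 36

36


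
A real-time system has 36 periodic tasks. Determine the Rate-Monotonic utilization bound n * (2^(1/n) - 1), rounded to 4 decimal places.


Compute 2^(1/36) = 1.0194406437
Subtract 1: 1.0194406437 - 1 = 0.0194406437
Multiply by n: 36 * 0.0194406437 = 0.6998631732
Round to 4 dp: 0.6999

0.6999


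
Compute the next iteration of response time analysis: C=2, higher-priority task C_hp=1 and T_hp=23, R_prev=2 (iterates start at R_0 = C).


R_next = C + ceil(R_prev / T_hp) * C_hp
ceil(2 / 23) = ceil(0.087) = 1
Interference = 1 * 1 = 1
R_next = 2 + 1 = 3

3


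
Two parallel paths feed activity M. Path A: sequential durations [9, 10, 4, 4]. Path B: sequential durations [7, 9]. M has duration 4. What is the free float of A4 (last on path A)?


ES(A4) = sum of predecessors on chain A = 23
EF(A4) = ES + duration = 23 + 4 = 27
Successor of A4 is M. ES(M) = max(sum(A), sum(B)) = max(27, 16) = 27
Free float = ES(successor) - EF(current) = 27 - 27 = 0

0


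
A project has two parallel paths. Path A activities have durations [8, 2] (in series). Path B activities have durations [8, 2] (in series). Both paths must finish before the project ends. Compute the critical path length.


Path A total = 8 + 2 = 10
Path B total = 8 + 2 = 10
Critical path = longest path = max(10, 10) = 10

10


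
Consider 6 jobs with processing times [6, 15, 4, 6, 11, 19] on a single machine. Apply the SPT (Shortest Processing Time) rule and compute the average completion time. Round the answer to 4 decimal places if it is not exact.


Sort jobs by processing time (SPT order): [4, 6, 6, 11, 15, 19]
Compute completion times sequentially:
  Job 1: processing = 4, completes at 4
  Job 2: processing = 6, completes at 10
  Job 3: processing = 6, completes at 16
  Job 4: processing = 11, completes at 27
  Job 5: processing = 15, completes at 42
  Job 6: processing = 19, completes at 61
Sum of completion times = 160
Average completion time = 160/6 = 26.6667

26.6667


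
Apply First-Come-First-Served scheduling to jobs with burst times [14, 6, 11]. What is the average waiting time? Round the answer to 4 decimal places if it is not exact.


FCFS order (as given): [14, 6, 11]
Waiting times:
  Job 1: wait = 0
  Job 2: wait = 14
  Job 3: wait = 20
Sum of waiting times = 34
Average waiting time = 34/3 = 11.3333

11.3333


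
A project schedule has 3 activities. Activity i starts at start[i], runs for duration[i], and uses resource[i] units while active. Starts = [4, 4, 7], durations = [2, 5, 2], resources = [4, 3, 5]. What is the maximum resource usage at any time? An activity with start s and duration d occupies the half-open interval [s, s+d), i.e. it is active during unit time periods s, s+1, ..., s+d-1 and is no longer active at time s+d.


Each activity i is active on [start_i, start_i + duration_i).
Compute total resource usage per time slot:
  t=0: active resources = [], total = 0
  t=1: active resources = [], total = 0
  t=2: active resources = [], total = 0
  t=3: active resources = [], total = 0
  t=4: active resources = [4, 3], total = 7
  t=5: active resources = [4, 3], total = 7
  t=6: active resources = [3], total = 3
  t=7: active resources = [3, 5], total = 8
  t=8: active resources = [3, 5], total = 8
Peak resource demand = 8

8


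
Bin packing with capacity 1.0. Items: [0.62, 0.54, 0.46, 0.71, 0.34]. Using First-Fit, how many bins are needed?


Place items sequentially using First-Fit:
  Item 0.62 -> new Bin 1
  Item 0.54 -> new Bin 2
  Item 0.46 -> Bin 2 (now 1.0)
  Item 0.71 -> new Bin 3
  Item 0.34 -> Bin 1 (now 0.96)
Total bins used = 3

3


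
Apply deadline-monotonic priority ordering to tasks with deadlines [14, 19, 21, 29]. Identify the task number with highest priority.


Sort tasks by relative deadline (ascending):
  Task 1: deadline = 14
  Task 2: deadline = 19
  Task 3: deadline = 21
  Task 4: deadline = 29
Priority order (highest first): [1, 2, 3, 4]
Highest priority task = 1

1


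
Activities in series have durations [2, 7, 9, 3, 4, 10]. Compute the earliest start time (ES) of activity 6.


Activity 6 starts after activities 1 through 5 complete.
Predecessor durations: [2, 7, 9, 3, 4]
ES = 2 + 7 + 9 + 3 + 4 = 25

25


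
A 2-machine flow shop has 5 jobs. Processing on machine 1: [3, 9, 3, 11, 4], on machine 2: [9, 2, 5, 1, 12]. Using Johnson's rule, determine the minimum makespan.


Apply Johnson's rule:
  Group 1 (a <= b): [(1, 3, 9), (3, 3, 5), (5, 4, 12)]
  Group 2 (a > b): [(2, 9, 2), (4, 11, 1)]
Optimal job order: [1, 3, 5, 2, 4]
Schedule:
  Job 1: M1 done at 3, M2 done at 12
  Job 3: M1 done at 6, M2 done at 17
  Job 5: M1 done at 10, M2 done at 29
  Job 2: M1 done at 19, M2 done at 31
  Job 4: M1 done at 30, M2 done at 32
Makespan = 32

32


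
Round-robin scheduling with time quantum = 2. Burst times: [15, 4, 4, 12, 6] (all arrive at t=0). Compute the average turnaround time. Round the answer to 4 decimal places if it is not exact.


Time quantum = 2
Execution trace:
  J1 runs 2 units, time = 2
  J2 runs 2 units, time = 4
  J3 runs 2 units, time = 6
  J4 runs 2 units, time = 8
  J5 runs 2 units, time = 10
  J1 runs 2 units, time = 12
  J2 runs 2 units, time = 14
  J3 runs 2 units, time = 16
  J4 runs 2 units, time = 18
  J5 runs 2 units, time = 20
  J1 runs 2 units, time = 22
  J4 runs 2 units, time = 24
  J5 runs 2 units, time = 26
  J1 runs 2 units, time = 28
  J4 runs 2 units, time = 30
  J1 runs 2 units, time = 32
  J4 runs 2 units, time = 34
  J1 runs 2 units, time = 36
  J4 runs 2 units, time = 38
  J1 runs 2 units, time = 40
  J1 runs 1 units, time = 41
Finish times: [41, 14, 16, 38, 26]
Average turnaround = 135/5 = 27.0

27.0


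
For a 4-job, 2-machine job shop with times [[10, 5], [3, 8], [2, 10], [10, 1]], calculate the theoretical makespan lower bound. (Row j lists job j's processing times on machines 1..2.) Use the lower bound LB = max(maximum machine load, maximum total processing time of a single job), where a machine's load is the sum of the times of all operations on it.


Machine loads:
  Machine 1: 10 + 3 + 2 + 10 = 25
  Machine 2: 5 + 8 + 10 + 1 = 24
Max machine load = 25
Job totals:
  Job 1: 15
  Job 2: 11
  Job 3: 12
  Job 4: 11
Max job total = 15
Lower bound = max(25, 15) = 25

25


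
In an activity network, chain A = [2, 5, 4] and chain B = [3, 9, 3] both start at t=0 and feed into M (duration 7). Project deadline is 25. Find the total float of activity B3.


Forward pass: ES(B3) = sum of predecessors on chain B = 12
EF = ES + duration = 12 + 3 = 15
Backward pass: LF(M) = deadline = 25; LS(M) = 25 - 7 = 18
LF(B3) = LS(M) - sum(successors on chain B) = 18 - 0 = 18
LS = LF - duration = 18 - 3 = 15
Total float = LS - ES = 15 - 12 = 3

3


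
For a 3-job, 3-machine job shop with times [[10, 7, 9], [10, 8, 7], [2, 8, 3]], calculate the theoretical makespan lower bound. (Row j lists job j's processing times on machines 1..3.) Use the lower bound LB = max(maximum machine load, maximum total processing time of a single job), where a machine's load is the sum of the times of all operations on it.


Machine loads:
  Machine 1: 10 + 10 + 2 = 22
  Machine 2: 7 + 8 + 8 = 23
  Machine 3: 9 + 7 + 3 = 19
Max machine load = 23
Job totals:
  Job 1: 26
  Job 2: 25
  Job 3: 13
Max job total = 26
Lower bound = max(23, 26) = 26

26


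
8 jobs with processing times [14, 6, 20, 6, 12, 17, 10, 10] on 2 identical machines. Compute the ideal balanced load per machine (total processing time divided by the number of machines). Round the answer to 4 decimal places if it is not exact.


Total processing time = 14 + 6 + 20 + 6 + 12 + 17 + 10 + 10 = 95
Number of machines = 2
Ideal balanced load = 95 / 2 = 47.5

47.5


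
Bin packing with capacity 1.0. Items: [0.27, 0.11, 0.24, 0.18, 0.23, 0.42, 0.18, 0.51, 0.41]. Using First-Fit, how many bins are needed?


Place items sequentially using First-Fit:
  Item 0.27 -> new Bin 1
  Item 0.11 -> Bin 1 (now 0.38)
  Item 0.24 -> Bin 1 (now 0.62)
  Item 0.18 -> Bin 1 (now 0.8)
  Item 0.23 -> new Bin 2
  Item 0.42 -> Bin 2 (now 0.65)
  Item 0.18 -> Bin 1 (now 0.98)
  Item 0.51 -> new Bin 3
  Item 0.41 -> Bin 3 (now 0.92)
Total bins used = 3

3


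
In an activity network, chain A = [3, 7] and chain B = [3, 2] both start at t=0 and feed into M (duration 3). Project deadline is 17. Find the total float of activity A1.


Forward pass: ES(A1) = sum of predecessors on chain A = 0
EF = ES + duration = 0 + 3 = 3
Backward pass: LF(M) = deadline = 17; LS(M) = 17 - 3 = 14
LF(A1) = LS(M) - sum(successors on chain A) = 14 - 7 = 7
LS = LF - duration = 7 - 3 = 4
Total float = LS - ES = 4 - 0 = 4

4


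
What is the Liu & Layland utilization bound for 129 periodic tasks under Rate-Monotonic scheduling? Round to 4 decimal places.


Compute 2^(1/129) = 1.0053876957
Subtract 1: 1.0053876957 - 1 = 0.0053876957
Multiply by n: 129 * 0.0053876957 = 0.6950127453
Round to 4 dp: 0.6950

0.6950


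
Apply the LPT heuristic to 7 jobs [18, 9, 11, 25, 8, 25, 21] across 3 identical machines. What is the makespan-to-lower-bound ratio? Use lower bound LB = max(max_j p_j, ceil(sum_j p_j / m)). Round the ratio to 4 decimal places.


LPT order: [25, 25, 21, 18, 11, 9, 8]
Machine loads after assignment: [36, 42, 39]
LPT makespan = 42
Lower bound = max(max_job, ceil(total/3)) = max(25, 39) = 39
Ratio = 42 / 39 = 1.0769

1.0769


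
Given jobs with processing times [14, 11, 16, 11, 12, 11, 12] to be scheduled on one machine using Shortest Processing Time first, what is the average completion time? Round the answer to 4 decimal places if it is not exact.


Sort jobs by processing time (SPT order): [11, 11, 11, 12, 12, 14, 16]
Compute completion times sequentially:
  Job 1: processing = 11, completes at 11
  Job 2: processing = 11, completes at 22
  Job 3: processing = 11, completes at 33
  Job 4: processing = 12, completes at 45
  Job 5: processing = 12, completes at 57
  Job 6: processing = 14, completes at 71
  Job 7: processing = 16, completes at 87
Sum of completion times = 326
Average completion time = 326/7 = 46.5714

46.5714


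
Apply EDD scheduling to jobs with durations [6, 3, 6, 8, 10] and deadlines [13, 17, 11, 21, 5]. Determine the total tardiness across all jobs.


Sort by due date (EDD order): [(10, 5), (6, 11), (6, 13), (3, 17), (8, 21)]
Compute completion times and tardiness:
  Job 1: p=10, d=5, C=10, tardiness=max(0,10-5)=5
  Job 2: p=6, d=11, C=16, tardiness=max(0,16-11)=5
  Job 3: p=6, d=13, C=22, tardiness=max(0,22-13)=9
  Job 4: p=3, d=17, C=25, tardiness=max(0,25-17)=8
  Job 5: p=8, d=21, C=33, tardiness=max(0,33-21)=12
Total tardiness = 39

39


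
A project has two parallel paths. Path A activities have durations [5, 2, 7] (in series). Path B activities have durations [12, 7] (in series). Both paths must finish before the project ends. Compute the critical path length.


Path A total = 5 + 2 + 7 = 14
Path B total = 12 + 7 = 19
Critical path = longest path = max(14, 19) = 19

19


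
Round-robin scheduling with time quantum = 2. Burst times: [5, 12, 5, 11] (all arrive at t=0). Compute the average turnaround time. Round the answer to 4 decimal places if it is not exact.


Time quantum = 2
Execution trace:
  J1 runs 2 units, time = 2
  J2 runs 2 units, time = 4
  J3 runs 2 units, time = 6
  J4 runs 2 units, time = 8
  J1 runs 2 units, time = 10
  J2 runs 2 units, time = 12
  J3 runs 2 units, time = 14
  J4 runs 2 units, time = 16
  J1 runs 1 units, time = 17
  J2 runs 2 units, time = 19
  J3 runs 1 units, time = 20
  J4 runs 2 units, time = 22
  J2 runs 2 units, time = 24
  J4 runs 2 units, time = 26
  J2 runs 2 units, time = 28
  J4 runs 2 units, time = 30
  J2 runs 2 units, time = 32
  J4 runs 1 units, time = 33
Finish times: [17, 32, 20, 33]
Average turnaround = 102/4 = 25.5

25.5


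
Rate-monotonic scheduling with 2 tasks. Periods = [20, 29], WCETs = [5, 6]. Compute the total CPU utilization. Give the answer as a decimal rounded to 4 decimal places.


Compute individual utilizations (exact fractions):
  Task 1: C/T = 5/20 = 1/4 (approx. 0.25)
  Task 2: C/T = 6/29 (approx. 0.2069)
Total utilization U = 1/4 + 6/29 = 53/116
Rounded to 4 decimal places: U = 0.4569
RM (Liu & Layland) bound for 2 tasks = 0.828427; compare with U = 53/116 (approx. 0.456897)
U <= bound, so schedulable by RM sufficient condition.

0.4569


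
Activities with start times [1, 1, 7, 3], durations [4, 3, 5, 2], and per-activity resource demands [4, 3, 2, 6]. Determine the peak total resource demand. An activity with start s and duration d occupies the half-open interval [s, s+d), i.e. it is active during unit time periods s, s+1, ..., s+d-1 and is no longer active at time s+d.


Each activity i is active on [start_i, start_i + duration_i).
Compute total resource usage per time slot:
  t=0: active resources = [], total = 0
  t=1: active resources = [4, 3], total = 7
  t=2: active resources = [4, 3], total = 7
  t=3: active resources = [4, 3, 6], total = 13
  t=4: active resources = [4, 6], total = 10
  t=5: active resources = [], total = 0
  t=6: active resources = [], total = 0
  t=7: active resources = [2], total = 2
  t=8: active resources = [2], total = 2
  t=9: active resources = [2], total = 2
  t=10: active resources = [2], total = 2
  t=11: active resources = [2], total = 2
Peak resource demand = 13

13


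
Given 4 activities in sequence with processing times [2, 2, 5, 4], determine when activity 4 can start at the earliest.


Activity 4 starts after activities 1 through 3 complete.
Predecessor durations: [2, 2, 5]
ES = 2 + 2 + 5 = 9

9


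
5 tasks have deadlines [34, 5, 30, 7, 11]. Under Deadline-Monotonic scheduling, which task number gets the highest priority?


Sort tasks by relative deadline (ascending):
  Task 2: deadline = 5
  Task 4: deadline = 7
  Task 5: deadline = 11
  Task 3: deadline = 30
  Task 1: deadline = 34
Priority order (highest first): [2, 4, 5, 3, 1]
Highest priority task = 2

2


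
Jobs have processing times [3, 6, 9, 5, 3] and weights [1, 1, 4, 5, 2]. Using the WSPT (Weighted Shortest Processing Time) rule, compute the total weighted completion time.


Compute p/w ratios and sort ascending (WSPT): [(5, 5), (3, 2), (9, 4), (3, 1), (6, 1)]
Compute weighted completion times:
  Job (p=5,w=5): C=5, w*C=5*5=25
  Job (p=3,w=2): C=8, w*C=2*8=16
  Job (p=9,w=4): C=17, w*C=4*17=68
  Job (p=3,w=1): C=20, w*C=1*20=20
  Job (p=6,w=1): C=26, w*C=1*26=26
Total weighted completion time = 155

155


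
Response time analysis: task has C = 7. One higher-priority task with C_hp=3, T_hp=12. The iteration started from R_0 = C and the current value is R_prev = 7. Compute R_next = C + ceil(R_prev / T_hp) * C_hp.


R_next = C + ceil(R_prev / T_hp) * C_hp
ceil(7 / 12) = ceil(0.5833) = 1
Interference = 1 * 3 = 3
R_next = 7 + 3 = 10

10


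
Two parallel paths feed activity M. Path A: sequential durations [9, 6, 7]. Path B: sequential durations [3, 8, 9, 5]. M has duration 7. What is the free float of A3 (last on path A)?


ES(A3) = sum of predecessors on chain A = 15
EF(A3) = ES + duration = 15 + 7 = 22
Successor of A3 is M. ES(M) = max(sum(A), sum(B)) = max(22, 25) = 25
Free float = ES(successor) - EF(current) = 25 - 22 = 3

3


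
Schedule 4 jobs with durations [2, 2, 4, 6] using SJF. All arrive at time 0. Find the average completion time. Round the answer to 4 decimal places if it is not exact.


SJF order (ascending): [2, 2, 4, 6]
Completion times:
  Job 1: burst=2, C=2
  Job 2: burst=2, C=4
  Job 3: burst=4, C=8
  Job 4: burst=6, C=14
Average completion = 28/4 = 7.0

7.0


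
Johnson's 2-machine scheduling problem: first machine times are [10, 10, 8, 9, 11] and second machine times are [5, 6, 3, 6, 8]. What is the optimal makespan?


Apply Johnson's rule:
  Group 1 (a <= b): []
  Group 2 (a > b): [(5, 11, 8), (2, 10, 6), (4, 9, 6), (1, 10, 5), (3, 8, 3)]
Optimal job order: [5, 2, 4, 1, 3]
Schedule:
  Job 5: M1 done at 11, M2 done at 19
  Job 2: M1 done at 21, M2 done at 27
  Job 4: M1 done at 30, M2 done at 36
  Job 1: M1 done at 40, M2 done at 45
  Job 3: M1 done at 48, M2 done at 51
Makespan = 51

51


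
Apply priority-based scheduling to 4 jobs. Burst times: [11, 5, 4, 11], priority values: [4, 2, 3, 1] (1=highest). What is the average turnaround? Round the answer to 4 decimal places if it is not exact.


Sort by priority (ascending = highest first):
Order: [(1, 11), (2, 5), (3, 4), (4, 11)]
Completion times:
  Priority 1, burst=11, C=11
  Priority 2, burst=5, C=16
  Priority 3, burst=4, C=20
  Priority 4, burst=11, C=31
Average turnaround = 78/4 = 19.5

19.5


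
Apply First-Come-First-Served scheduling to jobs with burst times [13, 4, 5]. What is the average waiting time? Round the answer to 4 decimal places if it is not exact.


FCFS order (as given): [13, 4, 5]
Waiting times:
  Job 1: wait = 0
  Job 2: wait = 13
  Job 3: wait = 17
Sum of waiting times = 30
Average waiting time = 30/3 = 10.0

10.0


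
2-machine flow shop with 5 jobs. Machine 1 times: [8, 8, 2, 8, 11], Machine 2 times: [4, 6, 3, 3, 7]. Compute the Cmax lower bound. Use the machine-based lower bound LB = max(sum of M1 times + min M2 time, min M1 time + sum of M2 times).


LB1 = sum(M1 times) + min(M2 times) = 37 + 3 = 40
LB2 = min(M1 times) + sum(M2 times) = 2 + 23 = 25
Lower bound = max(LB1, LB2) = max(40, 25) = 40

40


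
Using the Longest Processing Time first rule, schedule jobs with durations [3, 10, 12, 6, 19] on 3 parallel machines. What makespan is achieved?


Sort jobs in decreasing order (LPT): [19, 12, 10, 6, 3]
Assign each job to the least loaded machine:
  Machine 1: jobs [19], load = 19
  Machine 2: jobs [12, 3], load = 15
  Machine 3: jobs [10, 6], load = 16
Makespan = max load = 19

19


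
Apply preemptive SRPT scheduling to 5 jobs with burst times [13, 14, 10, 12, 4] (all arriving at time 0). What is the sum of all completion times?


Since all jobs arrive at t=0, SRPT equals SPT ordering.
SPT order: [4, 10, 12, 13, 14]
Completion times:
  Job 1: p=4, C=4
  Job 2: p=10, C=14
  Job 3: p=12, C=26
  Job 4: p=13, C=39
  Job 5: p=14, C=53
Total completion time = 4 + 14 + 26 + 39 + 53 = 136

136


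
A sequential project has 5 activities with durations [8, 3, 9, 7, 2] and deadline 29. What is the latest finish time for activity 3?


LF(activity 3) = deadline - sum of successor durations
Successors: activities 4 through 5 with durations [7, 2]
Sum of successor durations = 9
LF = 29 - 9 = 20

20


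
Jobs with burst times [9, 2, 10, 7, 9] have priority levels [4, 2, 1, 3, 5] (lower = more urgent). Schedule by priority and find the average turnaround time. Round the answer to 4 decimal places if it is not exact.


Sort by priority (ascending = highest first):
Order: [(1, 10), (2, 2), (3, 7), (4, 9), (5, 9)]
Completion times:
  Priority 1, burst=10, C=10
  Priority 2, burst=2, C=12
  Priority 3, burst=7, C=19
  Priority 4, burst=9, C=28
  Priority 5, burst=9, C=37
Average turnaround = 106/5 = 21.2

21.2


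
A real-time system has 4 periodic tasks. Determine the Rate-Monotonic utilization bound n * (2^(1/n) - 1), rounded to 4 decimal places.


Compute 2^(1/4) = 1.1892071150
Subtract 1: 1.1892071150 - 1 = 0.1892071150
Multiply by n: 4 * 0.1892071150 = 0.7568284600
Round to 4 dp: 0.7568

0.7568


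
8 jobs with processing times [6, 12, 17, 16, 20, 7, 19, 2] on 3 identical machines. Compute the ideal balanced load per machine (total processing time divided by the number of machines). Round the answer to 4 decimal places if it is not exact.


Total processing time = 6 + 12 + 17 + 16 + 20 + 7 + 19 + 2 = 99
Number of machines = 3
Ideal balanced load = 99 / 3 = 33.0

33.0


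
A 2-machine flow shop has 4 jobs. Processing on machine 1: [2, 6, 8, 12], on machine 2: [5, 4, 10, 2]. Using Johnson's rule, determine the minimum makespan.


Apply Johnson's rule:
  Group 1 (a <= b): [(1, 2, 5), (3, 8, 10)]
  Group 2 (a > b): [(2, 6, 4), (4, 12, 2)]
Optimal job order: [1, 3, 2, 4]
Schedule:
  Job 1: M1 done at 2, M2 done at 7
  Job 3: M1 done at 10, M2 done at 20
  Job 2: M1 done at 16, M2 done at 24
  Job 4: M1 done at 28, M2 done at 30
Makespan = 30

30
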